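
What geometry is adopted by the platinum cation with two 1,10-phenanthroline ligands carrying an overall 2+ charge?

1,10-phenanthroline is neutral; balancing the +2 overall charge requires Pt(II).
Pt sits in group 10, so the d-electron count is 10 − 2 = 8.
Counting donor atoms: 2×1,10-phenanthroline (bidentate) → 4 donors. Coordination number = 4.
A 5d d⁸ ion has a large crystal-field splitting; square planar leaves the high-energy d_{x²−y²} orbital empty and maximises CFSE.

square planar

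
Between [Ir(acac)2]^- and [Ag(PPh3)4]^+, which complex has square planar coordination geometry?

For [Ir(acac)2]^-: Each acetylacetonate is −1; balancing the −1 overall charge requires Ir(I). Group 9 minus oxidation state 1 gives a d⁸ configuration. A 5d d⁸ ion has a large crystal-field splitting; square planar leaves the high-energy d_{x²−y²} orbital empty and maximises CFSE. → square planar.
For [Ag(PPh3)4]^+: Ligand charges: triphenylphosphine is neutral. With an overall charge of +1 the silver centre must be in the +1 oxidation state. Group 11 minus oxidation state 1 gives a d¹⁰ configuration. A d¹⁰ ion has no crystal-field stabilisation preference between square planar and tetrahedral, so four ligands adopt the sterically favoured tetrahedral geometry. → tetrahedral.

[Ir(acac)2]^-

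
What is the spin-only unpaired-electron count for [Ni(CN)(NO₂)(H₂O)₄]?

2

Each cyanide is −1; each nitro (N-bound nitrite) is −1; water is neutral; balancing the 0 overall charge requires Ni(II).
Ni sits in group 10, so the d-electron count is 10 − 2 = 8.
In an octahedral field the d⁸ configuration is t₂g⁶e_g² (only one arrangement possible), giving 2 unpaired electrons.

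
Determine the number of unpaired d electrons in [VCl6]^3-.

Summing ligand charges against the −3 overall charge gives an oxidation state of +3 for vanadium.
Group 5 minus oxidation state 3 gives a d² configuration.
In an octahedral field the d² configuration is t₂g²e_g⁰ (only one arrangement possible), giving 2 unpaired electrons.

2 unpaired electrons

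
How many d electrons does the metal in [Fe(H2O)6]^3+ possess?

Summing ligand charges against the +3 overall charge gives an oxidation state of +3 for iron.
Group 8 minus oxidation state 3 gives a d⁵ configuration.

d⁵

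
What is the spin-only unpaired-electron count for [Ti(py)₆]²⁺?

Pyridine is neutral; balancing the +2 overall charge requires Ti(II).
Group 4 minus oxidation state 2 gives a d² configuration.
In an octahedral field the d² configuration is t₂g²e_g⁰ (only one arrangement possible), giving 2 unpaired electrons.

2 unpaired electrons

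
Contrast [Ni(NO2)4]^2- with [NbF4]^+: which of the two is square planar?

For [Ni(NO2)4]^2-: Ligand charges: each nitro (N-bound nitrite) is −1. With an overall charge of −2 the nickel centre must be in the +2 oxidation state. Ni sits in group 10, so the d-electron count is 10 − 2 = 8. Nitro (N-bound nitrite) is a strong-field ligand (high in the spectrochemical series). A 3d d⁸ ion with strong-field ligands gains enough CFSE to favour square planar over tetrahedral. → square planar.
For [NbF4]^+: Summing ligand charges against the +1 overall charge gives an oxidation state of +5 for niobium. Nb sits in group 5, so the d-electron count is 5 − 5 = 0. A d⁰ ion has no crystal-field stabilisation preference between square planar and tetrahedral, so four ligands adopt the sterically favoured tetrahedral geometry. → tetrahedral.

[Ni(NO2)4]^2-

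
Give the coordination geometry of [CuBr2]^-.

linear

Each bromide is −1; balancing the −1 overall charge requires Cu(I).
Group 11 minus oxidation state 1 gives a d¹⁰ configuration.
Coordination number: 2.
A d¹⁰ ion with only two ligands adopts a linear arrangement (sp hybridisation; no CFSE preference).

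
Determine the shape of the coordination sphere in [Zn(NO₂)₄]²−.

Summing ligand charges against the −2 overall charge gives an oxidation state of +2 for zinc.
Zn sits in group 12, so the d-electron count is 12 − 2 = 10.
Coordination number: 4.
A d¹⁰ ion has no crystal-field stabilisation preference between square planar and tetrahedral, so four ligands adopt the sterically favoured tetrahedral geometry.

tetrahedral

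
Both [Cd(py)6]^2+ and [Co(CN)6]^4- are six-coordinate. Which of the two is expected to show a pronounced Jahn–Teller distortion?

[Co(CN)6]^4-

[Cd(py)6]^2+: Pyridine is neutral; balancing the +2 overall charge requires Cd(II). Group 12 minus oxidation state 2 gives a d¹⁰ configuration. The d¹⁰ configuration leaves the e_g set evenly filled (or empty) — no strong Jahn–Teller driving force.
[Co(CN)6]^4-: Summing ligand charges against the −4 overall charge gives an oxidation state of +2 for cobalt. Co sits in group 9, so the d-electron count is 9 − 2 = 7. Cyanide is a strong-field ligand (high in the spectrochemical series) for a first-row metal, so the complex is low-spin. The t₂g⁶e_g¹ (low-spin) configuration has an unevenly filled e_g set; the Jahn–Teller theorem predicts a tetragonal distortion (typically axial elongation) to lift the degeneracy.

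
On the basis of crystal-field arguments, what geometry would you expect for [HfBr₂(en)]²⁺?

tetrahedral

Summing ligand charges against the +2 overall charge gives an oxidation state of +4 for hafnium.
Group 4 minus oxidation state 4 gives a d⁰ configuration.
Counting donor atoms: 2×bromide (monodentate) → 2 donors; 1×ethylenediamine (bidentate) → 2 donors. Coordination number = 4.
A d⁰ ion has no crystal-field stabilisation preference between square planar and tetrahedral, so four ligands adopt the sterically favoured tetrahedral geometry.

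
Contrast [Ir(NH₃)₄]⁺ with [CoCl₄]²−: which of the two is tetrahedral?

[CoCl₄]²−

For [Ir(NH₃)₄]⁺: Summing ligand charges against the +1 overall charge gives an oxidation state of +1 for iridium. Ir sits in group 9, so the d-electron count is 9 − 1 = 8. A 5d d⁸ ion has a large crystal-field splitting; square planar leaves the high-energy d_{x²−y²} orbital empty and maximises CFSE. → square planar.
For [CoCl₄]²−: Ligand charges: each chloride is −1. With an overall charge of −2 the cobalt centre must be in the +2 oxidation state. Co sits in group 9, so the d-electron count is 9 − 2 = 7. For a high-spin 3d d⁷ ion with weak-field ligands the small Δₜ gives little square-planar CFSE advantage, so four ligands adopt the sterically favoured tetrahedral geometry. → tetrahedral.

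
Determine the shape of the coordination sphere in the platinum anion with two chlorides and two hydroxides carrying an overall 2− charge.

square planar

Each chloride is −1; each hydroxide is −1; balancing the −2 overall charge requires Pt(II).
Platinum is a group-10 element; Pt(II) is therefore d⁸.
With 4 monodentate ligands the coordination number is 4.
A 5d d⁸ ion has a large crystal-field splitting; square planar leaves the high-energy d_{x²−y²} orbital empty and maximises CFSE.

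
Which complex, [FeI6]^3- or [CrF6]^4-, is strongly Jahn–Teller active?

[CrF6]^4-

[FeI6]^3-: Each iodide is −1; balancing the −3 overall charge requires Fe(III). Group 8 minus oxidation state 3 gives a d⁵ configuration. Iodide is a weak-field ligand for a first-row metal, so the complex is high-spin. The d⁵ configuration leaves the e_g set evenly filled (or empty) — no strong Jahn–Teller driving force.
[CrF6]^4-: Ligand charges: each fluoride is −1. With an overall charge of −4 the chromium centre must be in the +2 oxidation state. Group 6 minus oxidation state 2 gives a d⁴ configuration. Fluoride is a weak-field ligand for a first-row metal, so the complex is high-spin. The t₂g³e_g¹ (high-spin) configuration has an unevenly filled e_g set; the Jahn–Teller theorem predicts a tetragonal distortion (typically axial elongation) to lift the degeneracy.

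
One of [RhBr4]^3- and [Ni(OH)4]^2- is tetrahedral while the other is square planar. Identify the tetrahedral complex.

For [RhBr4]^3-: Ligand charges: each bromide is −1. With an overall charge of −3 the rhodium centre must be in the +1 oxidation state. Group 9 minus oxidation state 1 gives a d⁸ configuration. A 4d d⁸ ion has a large crystal-field splitting; square planar leaves the high-energy d_{x²−y²} orbital empty and maximises CFSE. → square planar.
For [Ni(OH)4]^2-: Each hydroxide is −1; balancing the −2 overall charge requires Ni(II). Ni sits in group 10, so the d-electron count is 10 − 2 = 8. Hydroxide is a weak-field ligand. With weak-field ligands the CFSE gain from square planar is small, so a 3d d⁸ ion takes the sterically preferred tetrahedral geometry. → tetrahedral.

[Ni(OH)4]^2-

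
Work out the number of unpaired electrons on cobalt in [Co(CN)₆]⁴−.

1

Ligand charges: each cyanide is −1. With an overall charge of −4 the cobalt centre must be in the +2 oxidation state.
Group 9 minus oxidation state 2 gives a d⁷ configuration.
The spin state decides the count: Cyanide is a strong-field ligand (high in the spectrochemical series) for a first-row metal, so the complex is low-spin.
An octahedral low-spin d⁷ ion is t₂g⁶e_g¹, giving 1 unpaired electron.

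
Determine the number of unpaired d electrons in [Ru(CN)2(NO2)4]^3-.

Summing ligand charges against the −3 overall charge gives an oxidation state of +3 for ruthenium.
Ru sits in group 8, so the d-electron count is 8 − 3 = 5.
The spin state decides the count: a 4d ion has a large Δₒ and is invariably low-spin.
An octahedral low-spin d⁵ ion is t₂g⁵e_g⁰, giving 1 unpaired electron.

1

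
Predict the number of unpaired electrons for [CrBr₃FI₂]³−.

Ligand charges: each bromide is −1; each fluoride is −1; each iodide is −1. With an overall charge of −3 the chromium centre must be in the +3 oxidation state.
Chromium is a group-6 element; Cr(III) is therefore d³.
In an octahedral field the d³ configuration is t₂g³e_g⁰ (only one arrangement possible), giving 3 unpaired electrons.

3 unpaired electrons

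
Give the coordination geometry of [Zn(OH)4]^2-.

tetrahedral

Summing ligand charges against the −2 overall charge gives an oxidation state of +2 for zinc.
Zn sits in group 12, so the d-electron count is 12 − 2 = 10.
With 4 monodentate ligands the coordination number is 4.
A d¹⁰ ion has no crystal-field stabilisation preference between square planar and tetrahedral, so four ligands adopt the sterically favoured tetrahedral geometry.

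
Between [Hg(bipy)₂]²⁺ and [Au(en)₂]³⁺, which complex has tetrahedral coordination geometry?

For [Hg(bipy)₂]²⁺: Ligand charges: 2,2′-bipyridine is neutral. With an overall charge of +2 the mercury centre must be in the +2 oxidation state. Hg sits in group 12, so the d-electron count is 12 − 2 = 10. A d¹⁰ ion has no crystal-field stabilisation preference between square planar and tetrahedral, so four ligands adopt the sterically favoured tetrahedral geometry. → tetrahedral.
For [Au(en)₂]³⁺: Ethylenediamine is neutral; balancing the +3 overall charge requires Au(III). Au sits in group 11, so the d-electron count is 11 − 3 = 8. A 5d d⁸ ion has a large crystal-field splitting; square planar leaves the high-energy d_{x²−y²} orbital empty and maximises CFSE. → square planar.

[Hg(bipy)₂]²⁺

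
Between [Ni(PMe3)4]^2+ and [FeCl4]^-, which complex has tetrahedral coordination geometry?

For [Ni(PMe3)4]^2+: Trimethylphosphine is neutral; balancing the +2 overall charge requires Ni(II). Group 10 minus oxidation state 2 gives a d⁸ configuration. Trimethylphosphine is a strong-field ligand (high in the spectrochemical series). A 3d d⁸ ion with strong-field ligands gains enough CFSE to favour square planar over tetrahedral. → square planar.
For [FeCl4]^-: Summing ligand charges against the −1 overall charge gives an oxidation state of +3 for iron. Iron is a group-8 element; Fe(III) is therefore d⁵. A high-spin d⁵ ion has zero CFSE in either geometry, so four ligands adopt the sterically favoured tetrahedral geometry. → tetrahedral.

[FeCl4]^-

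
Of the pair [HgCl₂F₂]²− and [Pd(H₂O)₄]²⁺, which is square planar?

For [HgCl₂F₂]²−: Summing ligand charges against the −2 overall charge gives an oxidation state of +2 for mercury. Group 12 minus oxidation state 2 gives a d¹⁰ configuration. A d¹⁰ ion has no crystal-field stabilisation preference between square planar and tetrahedral, so four ligands adopt the sterically favoured tetrahedral geometry. → tetrahedral.
For [Pd(H₂O)₄]²⁺: Ligand charges: water is neutral. With an overall charge of +2 the palladium centre must be in the +2 oxidation state. Palladium is a group-10 element; Pd(II) is therefore d⁸. A 4d d⁸ ion has a large crystal-field splitting; square planar leaves the high-energy d_{x²−y²} orbital empty and maximises CFSE. → square planar.

[Pd(H₂O)₄]²⁺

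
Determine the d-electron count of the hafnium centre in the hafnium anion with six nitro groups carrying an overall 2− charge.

d0

Each nitro (N-bound nitrite) is −1; balancing the −2 overall charge requires Hf(IV).
Hf sits in group 4, so the d-electron count is 4 − 4 = 0.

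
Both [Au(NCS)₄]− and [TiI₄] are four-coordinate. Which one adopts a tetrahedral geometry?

For [Au(NCS)₄]−: Summing ligand charges against the −1 overall charge gives an oxidation state of +3 for gold. Gold is a group-11 element; Au(III) is therefore d⁸. A 5d d⁸ ion has a large crystal-field splitting; square planar leaves the high-energy d_{x²−y²} orbital empty and maximises CFSE. → square planar.
For [TiI₄]: Summing ligand charges against the 0 overall charge gives an oxidation state of +4 for titanium. Group 4 minus oxidation state 4 gives a d⁰ configuration. A d⁰ ion has no crystal-field stabilisation preference between square planar and tetrahedral, so four ligands adopt the sterically favoured tetrahedral geometry. → tetrahedral.

[TiI₄]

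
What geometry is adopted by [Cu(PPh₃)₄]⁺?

Ligand charges: triphenylphosphine is neutral. With an overall charge of +1 the copper centre must be in the +1 oxidation state.
Group 11 minus oxidation state 1 gives a d¹⁰ configuration.
With 4 monodentate ligands the coordination number is 4.
A d¹⁰ ion has no crystal-field stabilisation preference between square planar and tetrahedral, so four ligands adopt the sterically favoured tetrahedral geometry.

tetrahedral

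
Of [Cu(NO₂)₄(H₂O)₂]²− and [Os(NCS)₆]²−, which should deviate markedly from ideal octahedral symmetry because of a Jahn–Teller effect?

[Cu(NO₂)₄(H₂O)₂]²−: Ligand charges: each nitro (N-bound nitrite) is −1; water is neutral. With an overall charge of −2 the copper centre must be in the +2 oxidation state. Group 11 minus oxidation state 2 gives a d⁹ configuration. The t₂g⁶e_g³ configuration has an unevenly filled e_g set; the Jahn–Teller theorem predicts a tetragonal distortion (typically axial elongation) to lift the degeneracy.
[Os(NCS)₆]²−: Summing ligand charges against the −2 overall charge gives an oxidation state of +4 for osmium. Group 8 minus oxidation state 4 gives a d⁴ configuration. A 5d ion has a large Δₒ and is invariably low-spin. The d⁴ configuration leaves the e_g set evenly filled (or empty) — no strong Jahn–Teller driving force.

[Cu(NO₂)₄(H₂O)₂]²−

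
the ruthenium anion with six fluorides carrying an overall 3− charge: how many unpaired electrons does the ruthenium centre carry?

1 unpaired electron

Summing ligand charges against the −3 overall charge gives an oxidation state of +3 for ruthenium.
Ruthenium is a group-8 element; Ru(III) is therefore d⁵.
The spin state decides the count: a 4d ion has a large Δₒ and is invariably low-spin.
An octahedral low-spin d⁵ ion is t₂g⁵e_g⁰, giving 1 unpaired electron.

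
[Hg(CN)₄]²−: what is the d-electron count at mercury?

d¹⁰

Each cyanide is −1; balancing the −2 overall charge requires Hg(II).
Group 12 minus oxidation state 2 gives a d¹⁰ configuration.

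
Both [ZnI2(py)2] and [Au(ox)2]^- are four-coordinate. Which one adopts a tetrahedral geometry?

[ZnI2(py)2]

For [ZnI2(py)2]: Summing ligand charges against the 0 overall charge gives an oxidation state of +2 for zinc. Zinc is a group-12 element; Zn(II) is therefore d¹⁰. A d¹⁰ ion has no crystal-field stabilisation preference between square planar and tetrahedral, so four ligands adopt the sterically favoured tetrahedral geometry. → tetrahedral.
For [Au(ox)2]^-: Summing ligand charges against the −1 overall charge gives an oxidation state of +3 for gold. Group 11 minus oxidation state 3 gives a d⁸ configuration. A 5d d⁸ ion has a large crystal-field splitting; square planar leaves the high-energy d_{x²−y²} orbital empty and maximises CFSE. → square planar.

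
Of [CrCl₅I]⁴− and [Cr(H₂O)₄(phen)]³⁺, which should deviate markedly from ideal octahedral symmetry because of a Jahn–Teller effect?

[CrCl₅I]⁴−

[CrCl₅I]⁴−: Summing ligand charges against the −4 overall charge gives an oxidation state of +2 for chromium. Cr sits in group 6, so the d-electron count is 6 − 2 = 4. Chloride and iodide are weak-field ligands for a first-row metal, so the complex is high-spin. The t₂g³e_g¹ (high-spin) configuration has an unevenly filled e_g set; the Jahn–Teller theorem predicts a tetragonal distortion (typically axial elongation) to lift the degeneracy.
[Cr(H₂O)₄(phen)]³⁺: Ligand charges: water is neutral; 1,10-phenanthroline is neutral. With an overall charge of +3 the chromium centre must be in the +3 oxidation state. Group 6 minus oxidation state 3 gives a d³ configuration. The d³ configuration leaves the e_g set evenly filled (or empty) — no strong Jahn–Teller driving force.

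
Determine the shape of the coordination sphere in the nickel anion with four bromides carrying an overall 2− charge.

Each bromide is −1; balancing the −2 overall charge requires Ni(II).
Nickel is a group-10 element; Ni(II) is therefore d⁸.
With 4 monodentate ligands the coordination number is 4.
Bromide is a weak-field ligand.
With weak-field ligands the CFSE gain from square planar is small, so a 3d d⁸ ion takes the sterically preferred tetrahedral geometry.

tetrahedral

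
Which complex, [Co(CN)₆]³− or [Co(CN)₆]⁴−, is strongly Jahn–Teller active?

[Co(CN)₆]⁴−

[Co(CN)₆]³−: Each cyanide is −1; balancing the −3 overall charge requires Co(III). Group 9 minus oxidation state 3 gives a d⁶ configuration. Co(III) has an exceptionally large octahedral splitting and is low-spin with essentially every ligand except fluoride. The d⁶ configuration leaves the e_g set evenly filled (or empty) — no strong Jahn–Teller driving force.
[Co(CN)₆]⁴−: Summing ligand charges against the −4 overall charge gives an oxidation state of +2 for cobalt. Co sits in group 9, so the d-electron count is 9 − 2 = 7. Cyanide is a strong-field ligand (high in the spectrochemical series) for a first-row metal, so the complex is low-spin. The t₂g⁶e_g¹ (low-spin) configuration has an unevenly filled e_g set; the Jahn–Teller theorem predicts a tetragonal distortion (typically axial elongation) to lift the degeneracy.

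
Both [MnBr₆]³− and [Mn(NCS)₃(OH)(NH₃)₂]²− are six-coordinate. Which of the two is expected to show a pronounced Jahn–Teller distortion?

[MnBr₆]³−: Each bromide is −1; balancing the −3 overall charge requires Mn(III). Mn sits in group 7, so the d-electron count is 7 − 3 = 4. Bromide is a weak-field ligand for a first-row metal, so the complex is high-spin. The t₂g³e_g¹ (high-spin) configuration has an unevenly filled e_g set; the Jahn–Teller theorem predicts a tetragonal distortion (typically axial elongation) to lift the degeneracy.
[Mn(NCS)₃(OH)(NH₃)₂]²−: Ligand charges: each isothiocyanate is −1; each hydroxide is −1; ammonia is neutral. With an overall charge of −2 the manganese centre must be in the +2 oxidation state. Mn sits in group 7, so the d-electron count is 7 − 2 = 5. Hydroxide and isothiocyanate are weak-field ligands for a first-row metal, so the complex is high-spin. The d⁵ configuration leaves the e_g set evenly filled (or empty) — no strong Jahn–Teller driving force.

[MnBr₆]³−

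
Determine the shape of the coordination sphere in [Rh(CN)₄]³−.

Summing ligand charges against the −3 overall charge gives an oxidation state of +1 for rhodium.
Group 9 minus oxidation state 1 gives a d⁸ configuration.
With 4 monodentate ligands the coordination number is 4.
A 4d d⁸ ion has a large crystal-field splitting; square planar leaves the high-energy d_{x²−y²} orbital empty and maximises CFSE.

square planar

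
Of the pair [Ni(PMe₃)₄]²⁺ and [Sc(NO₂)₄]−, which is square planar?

For [Ni(PMe₃)₄]²⁺: Trimethylphosphine is neutral; balancing the +2 overall charge requires Ni(II). Group 10 minus oxidation state 2 gives a d⁸ configuration. Trimethylphosphine is a strong-field ligand (high in the spectrochemical series). A 3d d⁸ ion with strong-field ligands gains enough CFSE to favour square planar over tetrahedral. → square planar.
For [Sc(NO₂)₄]−: Ligand charges: each nitro (N-bound nitrite) is −1. With an overall charge of −1 the scandium centre must be in the +3 oxidation state. Group 3 minus oxidation state 3 gives a d⁰ configuration. A d⁰ ion has no crystal-field stabilisation preference between square planar and tetrahedral, so four ligands adopt the sterically favoured tetrahedral geometry. → tetrahedral.

[Ni(PMe₃)₄]²⁺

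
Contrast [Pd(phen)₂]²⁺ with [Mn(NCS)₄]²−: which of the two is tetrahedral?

[Mn(NCS)₄]²−

For [Pd(phen)₂]²⁺: Ligand charges: 1,10-phenanthroline is neutral. With an overall charge of +2 the palladium centre must be in the +2 oxidation state. Group 10 minus oxidation state 2 gives a d⁸ configuration. A 4d d⁸ ion has a large crystal-field splitting; square planar leaves the high-energy d_{x²−y²} orbital empty and maximises CFSE. → square planar.
For [Mn(NCS)₄]²−: Each isothiocyanate is −1; balancing the −2 overall charge requires Mn(II). Mn sits in group 7, so the d-electron count is 7 − 2 = 5. A high-spin d⁵ ion has zero CFSE in either geometry, so four ligands adopt the sterically favoured tetrahedral geometry. → tetrahedral.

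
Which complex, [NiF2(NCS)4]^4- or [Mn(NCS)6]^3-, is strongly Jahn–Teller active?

[NiF2(NCS)4]^4-: Ligand charges: each fluoride is −1; each isothiocyanate is −1. With an overall charge of −4 the nickel centre must be in the +2 oxidation state. Group 10 minus oxidation state 2 gives a d⁸ configuration. The d⁸ configuration leaves the e_g set evenly filled (or empty) — no strong Jahn–Teller driving force.
[Mn(NCS)6]^3-: Ligand charges: each isothiocyanate is −1. With an overall charge of −3 the manganese centre must be in the +3 oxidation state. Manganese is a group-7 element; Mn(III) is therefore d⁴. Isothiocyanate is a weak-field ligand for a first-row metal, so the complex is high-spin. The t₂g³e_g¹ (high-spin) configuration has an unevenly filled e_g set; the Jahn–Teller theorem predicts a tetragonal distortion (typically axial elongation) to lift the degeneracy.

[Mn(NCS)6]^3-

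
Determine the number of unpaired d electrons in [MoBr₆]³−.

3

Each bromide is −1; balancing the −3 overall charge requires Mo(III).
Mo sits in group 6, so the d-electron count is 6 − 3 = 3.
In an octahedral field the d³ configuration is t₂g³e_g⁰ (only one arrangement possible), giving 3 unpaired electrons.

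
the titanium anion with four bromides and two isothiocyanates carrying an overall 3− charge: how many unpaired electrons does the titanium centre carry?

1 unpaired electron

Each bromide is −1; each isothiocyanate is −1; balancing the −3 overall charge requires Ti(III).
Group 4 minus oxidation state 3 gives a d¹ configuration.
In an octahedral field the d¹ configuration is t₂g¹e_g⁰ (only one arrangement possible), giving 1 unpaired electron.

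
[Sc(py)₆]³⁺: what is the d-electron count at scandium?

Summing ligand charges against the +3 overall charge gives an oxidation state of +3 for scandium.
Sc sits in group 3, so the d-electron count is 3 − 3 = 0.

d0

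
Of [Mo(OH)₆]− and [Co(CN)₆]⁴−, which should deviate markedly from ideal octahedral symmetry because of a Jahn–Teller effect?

[Mo(OH)₆]−: Each hydroxide is −1; balancing the −1 overall charge requires Mo(V). Mo sits in group 6, so the d-electron count is 6 − 5 = 1. The d¹ configuration leaves the e_g set evenly filled (or empty) — no strong Jahn–Teller driving force.
[Co(CN)₆]⁴−: Each cyanide is −1; balancing the −4 overall charge requires Co(II). Group 9 minus oxidation state 2 gives a d⁷ configuration. Cyanide is a strong-field ligand (high in the spectrochemical series) for a first-row metal, so the complex is low-spin. The t₂g⁶e_g¹ (low-spin) configuration has an unevenly filled e_g set; the Jahn–Teller theorem predicts a tetragonal distortion (typically axial elongation) to lift the degeneracy.

[Co(CN)₆]⁴−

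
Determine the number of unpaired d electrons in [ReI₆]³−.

2 unpaired electrons

Ligand charges: each iodide is −1. With an overall charge of −3 the rhenium centre must be in the +3 oxidation state.
Group 7 minus oxidation state 3 gives a d⁴ configuration.
The spin state decides the count: a 5d ion has a large Δₒ and is invariably low-spin.
An octahedral low-spin d⁴ ion is t₂g⁴e_g⁰, giving 2 unpaired electrons.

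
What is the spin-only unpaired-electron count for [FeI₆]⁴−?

4

Summing ligand charges against the −4 overall charge gives an oxidation state of +2 for iron.
Iron is a group-8 element; Fe(II) is therefore d⁶.
The spin state decides the count: Iodide is a weak-field ligand for a first-row metal, so the complex is high-spin.
An octahedral high-spin d⁶ ion is t₂g⁴e_g², giving 4 unpaired electrons.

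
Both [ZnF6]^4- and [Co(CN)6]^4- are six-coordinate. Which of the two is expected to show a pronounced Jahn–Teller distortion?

[Co(CN)6]^4-

[ZnF6]^4-: Ligand charges: each fluoride is −1. With an overall charge of −4 the zinc centre must be in the +2 oxidation state. Zn sits in group 12, so the d-electron count is 12 − 2 = 10. The d¹⁰ configuration leaves the e_g set evenly filled (or empty) — no strong Jahn–Teller driving force.
[Co(CN)6]^4-: Summing ligand charges against the −4 overall charge gives an oxidation state of +2 for cobalt. Cobalt is a group-9 element; Co(II) is therefore d⁷. Cyanide is a strong-field ligand (high in the spectrochemical series) for a first-row metal, so the complex is low-spin. The t₂g⁶e_g¹ (low-spin) configuration has an unevenly filled e_g set; the Jahn–Teller theorem predicts a tetragonal distortion (typically axial elongation) to lift the degeneracy.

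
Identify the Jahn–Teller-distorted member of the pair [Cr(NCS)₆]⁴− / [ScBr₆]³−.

[Cr(NCS)₆]⁴−: Each isothiocyanate is −1; balancing the −4 overall charge requires Cr(II). Chromium is a group-6 element; Cr(II) is therefore d⁴. Isothiocyanate is a weak-field ligand for a first-row metal, so the complex is high-spin. The t₂g³e_g¹ (high-spin) configuration has an unevenly filled e_g set; the Jahn–Teller theorem predicts a tetragonal distortion (typically axial elongation) to lift the degeneracy.
[ScBr₆]³−: Summing ligand charges against the −3 overall charge gives an oxidation state of +3 for scandium. Scandium is a group-3 element; Sc(III) is therefore d⁰. The d⁰ configuration leaves the e_g set evenly filled (or empty) — no strong Jahn–Teller driving force.

[Cr(NCS)₆]⁴−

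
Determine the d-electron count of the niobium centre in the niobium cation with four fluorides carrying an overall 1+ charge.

d⁰

Each fluoride is −1; balancing the +1 overall charge requires Nb(V).
Nb sits in group 5, so the d-electron count is 5 − 5 = 0.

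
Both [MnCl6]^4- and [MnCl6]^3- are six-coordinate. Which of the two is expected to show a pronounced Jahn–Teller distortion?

[MnCl6]^4-: Summing ligand charges against the −4 overall charge gives an oxidation state of +2 for manganese. Mn sits in group 7, so the d-electron count is 7 − 2 = 5. Chloride is a weak-field ligand for a first-row metal, so the complex is high-spin. The d⁵ configuration leaves the e_g set evenly filled (or empty) — no strong Jahn–Teller driving force.
[MnCl6]^3-: Summing ligand charges against the −3 overall charge gives an oxidation state of +3 for manganese. Mn sits in group 7, so the d-electron count is 7 − 3 = 4. Chloride is a weak-field ligand for a first-row metal, so the complex is high-spin. The t₂g³e_g¹ (high-spin) configuration has an unevenly filled e_g set; the Jahn–Teller theorem predicts a tetragonal distortion (typically axial elongation) to lift the degeneracy.

[MnCl6]^3-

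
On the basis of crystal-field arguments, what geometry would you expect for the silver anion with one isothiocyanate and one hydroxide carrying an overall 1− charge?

linear

Ligand charges: each isothiocyanate is −1; each hydroxide is −1. With an overall charge of −1 the silver centre must be in the +1 oxidation state.
Group 11 minus oxidation state 1 gives a d¹⁰ configuration.
Coordination number: 2.
A d¹⁰ ion with only two ligands adopts a linear arrangement (sp hybridisation; no CFSE preference).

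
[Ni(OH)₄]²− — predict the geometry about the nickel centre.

tetrahedral

Ligand charges: each hydroxide is −1. With an overall charge of −2 the nickel centre must be in the +2 oxidation state.
Group 10 minus oxidation state 2 gives a d⁸ configuration.
Coordination number: 4.
Hydroxide is a weak-field ligand.
With weak-field ligands the CFSE gain from square planar is small, so a 3d d⁸ ion takes the sterically preferred tetrahedral geometry.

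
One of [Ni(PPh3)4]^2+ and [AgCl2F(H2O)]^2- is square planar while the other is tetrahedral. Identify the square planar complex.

[Ni(PPh3)4]^2+

For [Ni(PPh3)4]^2+: Summing ligand charges against the +2 overall charge gives an oxidation state of +2 for nickel. Nickel is a group-10 element; Ni(II) is therefore d⁸. Triphenylphosphine is a strong-field ligand (high in the spectrochemical series). A 3d d⁸ ion with strong-field ligands gains enough CFSE to favour square planar over tetrahedral. → square planar.
For [AgCl2F(H2O)]^2-: Ligand charges: each chloride is −1; each fluoride is −1; water is neutral. With an overall charge of −2 the silver centre must be in the +1 oxidation state. Silver is a group-11 element; Ag(I) is therefore d¹⁰. A d¹⁰ ion has no crystal-field stabilisation preference between square planar and tetrahedral, so four ligands adopt the sterically favoured tetrahedral geometry. → tetrahedral.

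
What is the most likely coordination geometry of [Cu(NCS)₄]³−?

tetrahedral

Summing ligand charges against the −3 overall charge gives an oxidation state of +1 for copper.
Copper is a group-11 element; Cu(I) is therefore d¹⁰.
Coordination number: 4.
A d¹⁰ ion has no crystal-field stabilisation preference between square planar and tetrahedral, so four ligands adopt the sterically favoured tetrahedral geometry.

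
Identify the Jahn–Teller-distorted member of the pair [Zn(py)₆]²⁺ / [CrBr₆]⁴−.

[Zn(py)₆]²⁺: Summing ligand charges against the +2 overall charge gives an oxidation state of +2 for zinc. Zinc is a group-12 element; Zn(II) is therefore d¹⁰. The d¹⁰ configuration leaves the e_g set evenly filled (or empty) — no strong Jahn–Teller driving force.
[CrBr₆]⁴−: Ligand charges: each bromide is −1. With an overall charge of −4 the chromium centre must be in the +2 oxidation state. Group 6 minus oxidation state 2 gives a d⁴ configuration. Bromide is a weak-field ligand for a first-row metal, so the complex is high-spin. The t₂g³e_g¹ (high-spin) configuration has an unevenly filled e_g set; the Jahn–Teller theorem predicts a tetragonal distortion (typically axial elongation) to lift the degeneracy.

[CrBr₆]⁴−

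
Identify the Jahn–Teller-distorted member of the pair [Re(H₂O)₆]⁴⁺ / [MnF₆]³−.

[MnF₆]³−

[Re(H₂O)₆]⁴⁺: Water is neutral; balancing the +4 overall charge requires Re(IV). Re sits in group 7, so the d-electron count is 7 − 4 = 3. The d³ configuration leaves the e_g set evenly filled (or empty) — no strong Jahn–Teller driving force.
[MnF₆]³−: Each fluoride is −1; balancing the −3 overall charge requires Mn(III). Manganese is a group-7 element; Mn(III) is therefore d⁴. Fluoride is a weak-field ligand for a first-row metal, so the complex is high-spin. The t₂g³e_g¹ (high-spin) configuration has an unevenly filled e_g set; the Jahn–Teller theorem predicts a tetragonal distortion (typically axial elongation) to lift the degeneracy.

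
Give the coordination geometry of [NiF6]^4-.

octahedral

Each fluoride is −1; balancing the −4 overall charge requires Ni(II).
Nickel is a group-10 element; Ni(II) is therefore d⁸.
Coordination number: 6.
Six donors around a single metal centre give an octahedral coordination sphere.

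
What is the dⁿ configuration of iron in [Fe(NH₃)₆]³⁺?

d5

Summing ligand charges against the +3 overall charge gives an oxidation state of +3 for iron.
Group 8 minus oxidation state 3 gives a d⁵ configuration.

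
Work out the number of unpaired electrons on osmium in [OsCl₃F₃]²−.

Summing ligand charges against the −2 overall charge gives an oxidation state of +4 for osmium.
Os sits in group 8, so the d-electron count is 8 − 4 = 4.
The spin state decides the count: a 5d ion has a large Δₒ and is invariably low-spin.
An octahedral low-spin d⁴ ion is t₂g⁴e_g⁰, giving 2 unpaired electrons.

2 unpaired electrons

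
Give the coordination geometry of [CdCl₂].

linear

Each chloride is −1; balancing the 0 overall charge requires Cd(II).
Group 12 minus oxidation state 2 gives a d¹⁰ configuration.
Coordination number: 2.
A d¹⁰ ion with only two ligands adopts a linear arrangement (sp hybridisation; no CFSE preference).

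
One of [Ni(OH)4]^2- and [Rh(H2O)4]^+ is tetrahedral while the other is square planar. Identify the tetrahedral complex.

[Ni(OH)4]^2-

For [Ni(OH)4]^2-: Summing ligand charges against the −2 overall charge gives an oxidation state of +2 for nickel. Nickel is a group-10 element; Ni(II) is therefore d⁸. Hydroxide is a weak-field ligand. With weak-field ligands the CFSE gain from square planar is small, so a 3d d⁸ ion takes the sterically preferred tetrahedral geometry. → tetrahedral.
For [Rh(H2O)4]^+: Summing ligand charges against the +1 overall charge gives an oxidation state of +1 for rhodium. Group 9 minus oxidation state 1 gives a d⁸ configuration. A 4d d⁸ ion has a large crystal-field splitting; square planar leaves the high-energy d_{x²−y²} orbital empty and maximises CFSE. → square planar.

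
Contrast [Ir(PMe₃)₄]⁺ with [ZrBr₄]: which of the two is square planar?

For [Ir(PMe₃)₄]⁺: Trimethylphosphine is neutral; balancing the +1 overall charge requires Ir(I). Group 9 minus oxidation state 1 gives a d⁸ configuration. A 5d d⁸ ion has a large crystal-field splitting; square planar leaves the high-energy d_{x²−y²} orbital empty and maximises CFSE. → square planar.
For [ZrBr₄]: Ligand charges: each bromide is −1. With an overall charge of 0 the zirconium centre must be in the +4 oxidation state. Group 4 minus oxidation state 4 gives a d⁰ configuration. A d⁰ ion has no crystal-field stabilisation preference between square planar and tetrahedral, so four ligands adopt the sterically favoured tetrahedral geometry. → tetrahedral.

[Ir(PMe₃)₄]⁺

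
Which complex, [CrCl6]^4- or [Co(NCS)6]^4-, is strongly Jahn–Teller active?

[CrCl6]^4-

[CrCl6]^4-: Summing ligand charges against the −4 overall charge gives an oxidation state of +2 for chromium. Cr sits in group 6, so the d-electron count is 6 − 2 = 4. Chloride is a weak-field ligand for a first-row metal, so the complex is high-spin. The t₂g³e_g¹ (high-spin) configuration has an unevenly filled e_g set; the Jahn–Teller theorem predicts a tetragonal distortion (typically axial elongation) to lift the degeneracy.
[Co(NCS)6]^4-: Ligand charges: each isothiocyanate is −1. With an overall charge of −4 the cobalt centre must be in the +2 oxidation state. Group 9 minus oxidation state 2 gives a d⁷ configuration. Isothiocyanate is a weak-field ligand for a first-row metal, so the complex is high-spin. The d⁷ configuration leaves the e_g set evenly filled (or empty) — no strong Jahn–Teller driving force.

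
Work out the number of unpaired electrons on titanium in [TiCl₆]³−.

Summing ligand charges against the −3 overall charge gives an oxidation state of +3 for titanium.
Ti sits in group 4, so the d-electron count is 4 − 3 = 1.
In an octahedral field the d¹ configuration is t₂g¹e_g⁰ (only one arrangement possible), giving 1 unpaired electron.

1 unpaired electron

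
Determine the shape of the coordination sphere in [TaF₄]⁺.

Ligand charges: each fluoride is −1. With an overall charge of +1 the tantalum centre must be in the +5 oxidation state.
Tantalum is a group-5 element; Ta(V) is therefore d⁰.
With 4 monodentate ligands the coordination number is 4.
A d⁰ ion has no crystal-field stabilisation preference between square planar and tetrahedral, so four ligands adopt the sterically favoured tetrahedral geometry.

tetrahedral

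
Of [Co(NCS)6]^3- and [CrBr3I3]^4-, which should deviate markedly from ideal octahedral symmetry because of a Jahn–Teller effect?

[Co(NCS)6]^3-: Each isothiocyanate is −1; balancing the −3 overall charge requires Co(III). Group 9 minus oxidation state 3 gives a d⁶ configuration. Co(III) has an exceptionally large octahedral splitting and is low-spin with essentially every ligand except fluoride. The d⁶ configuration leaves the e_g set evenly filled (or empty) — no strong Jahn–Teller driving force.
[CrBr3I3]^4-: Each bromide is −1; each iodide is −1; balancing the −4 overall charge requires Cr(II). Group 6 minus oxidation state 2 gives a d⁴ configuration. Bromide and iodide are weak-field ligands for a first-row metal, so the complex is high-spin. The t₂g³e_g¹ (high-spin) configuration has an unevenly filled e_g set; the Jahn–Teller theorem predicts a tetragonal distortion (typically axial elongation) to lift the degeneracy.

[CrBr3I3]^4-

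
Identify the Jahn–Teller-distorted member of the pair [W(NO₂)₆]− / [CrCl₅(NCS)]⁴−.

[W(NO₂)₆]−: Ligand charges: each nitro (N-bound nitrite) is −1. With an overall charge of −1 the tungsten centre must be in the +5 oxidation state. Tungsten is a group-6 element; W(V) is therefore d¹. The d¹ configuration leaves the e_g set evenly filled (or empty) — no strong Jahn–Teller driving force.
[CrCl₅(NCS)]⁴−: Summing ligand charges against the −4 overall charge gives an oxidation state of +2 for chromium. Chromium is a group-6 element; Cr(II) is therefore d⁴. Chloride and isothiocyanate are weak-field ligands for a first-row metal, so the complex is high-spin. The t₂g³e_g¹ (high-spin) configuration has an unevenly filled e_g set; the Jahn–Teller theorem predicts a tetragonal distortion (typically axial elongation) to lift the degeneracy.

[CrCl₅(NCS)]⁴−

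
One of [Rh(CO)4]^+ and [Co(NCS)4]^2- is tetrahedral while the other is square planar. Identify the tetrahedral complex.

For [Rh(CO)4]^+: Summing ligand charges against the +1 overall charge gives an oxidation state of +1 for rhodium. Rhodium is a group-9 element; Rh(I) is therefore d⁸. A 4d d⁸ ion has a large crystal-field splitting; square planar leaves the high-energy d_{x²−y²} orbital empty and maximises CFSE. → square planar.
For [Co(NCS)4]^2-: Ligand charges: each isothiocyanate is −1. With an overall charge of −2 the cobalt centre must be in the +2 oxidation state. Co sits in group 9, so the d-electron count is 9 − 2 = 7. For a high-spin 3d d⁷ ion with weak-field ligands the small Δₜ gives little square-planar CFSE advantage, so four ligands adopt the sterically favoured tetrahedral geometry. → tetrahedral.

[Co(NCS)4]^2-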